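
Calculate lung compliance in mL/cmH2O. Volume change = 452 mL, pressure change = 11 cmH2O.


C = dV / dP
C = 452 / 11
C = 41.09 mL/cmH2O


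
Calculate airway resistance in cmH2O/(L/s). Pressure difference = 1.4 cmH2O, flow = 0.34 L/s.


R = dP / flow
R = 1.4 / 0.34
R = 4.118 cmH2O/(L/s)


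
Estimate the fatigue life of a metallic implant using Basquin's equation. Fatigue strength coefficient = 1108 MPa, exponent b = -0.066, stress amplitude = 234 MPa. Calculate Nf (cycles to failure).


sigma_a = sigma_f' * (2Nf)^b
2Nf = (sigma_a/sigma_f')^(1/b)
2Nf = (234/1108)^(1/-0.066)
2Nf = 1.706791e+10
Nf = 8.5340e+09


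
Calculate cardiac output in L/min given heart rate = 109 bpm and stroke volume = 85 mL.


CO = HR * SV
CO = 109 * 85 / 1000
CO = 9.265 L/min


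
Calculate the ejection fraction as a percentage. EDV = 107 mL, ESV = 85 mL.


SV = EDV - ESV = 107 - 85 = 22 mL
EF = SV/EDV * 100 = 22/107 * 100
EF = 20.56%


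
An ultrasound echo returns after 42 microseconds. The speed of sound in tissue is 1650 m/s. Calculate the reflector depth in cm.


depth = c * t / 2
t = 42 us = 4.2000e-05 s
depth = 1650 * 4.2000e-05 / 2
depth = 0.03465 m = 3.465 cm


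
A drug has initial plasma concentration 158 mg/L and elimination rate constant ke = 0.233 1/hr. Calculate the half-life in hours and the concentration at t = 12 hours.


t_half = ln(2) / ke = 0.693147 / 0.233 = 2.975 hr
C(t) = C0 * exp(-ke*t) = 158 * exp(-0.233*12)
C(12) = 9.646 mg/L


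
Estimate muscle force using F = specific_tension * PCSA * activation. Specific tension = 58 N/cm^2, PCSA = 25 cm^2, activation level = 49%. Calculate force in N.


F = sigma * PCSA * activation
F = 58 * 25 * 0.49
F = 710.5 N


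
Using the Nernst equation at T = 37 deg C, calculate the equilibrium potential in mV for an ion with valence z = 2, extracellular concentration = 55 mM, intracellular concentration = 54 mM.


E = (RT/(zF)) * ln(C_out/C_in)
T = 37 + 273.15 = 310.15 K
E = (8.314 * 310.15 / (2 * 96485)) * ln(55/54)
E = 0.2452 mV


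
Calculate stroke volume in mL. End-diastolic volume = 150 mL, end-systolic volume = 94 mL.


SV = EDV - ESV
SV = 150 - 94
SV = 56 mL


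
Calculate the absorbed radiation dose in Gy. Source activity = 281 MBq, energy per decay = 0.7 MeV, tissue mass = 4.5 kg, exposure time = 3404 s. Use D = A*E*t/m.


A = 281 MBq = 2.8100e+08 Bq
E = 0.7 MeV = 1.1214e-13 J
D = A*E*t/m = 2.8100e+08*1.1214e-13*3404/4.5
D = 0.02384 Gy


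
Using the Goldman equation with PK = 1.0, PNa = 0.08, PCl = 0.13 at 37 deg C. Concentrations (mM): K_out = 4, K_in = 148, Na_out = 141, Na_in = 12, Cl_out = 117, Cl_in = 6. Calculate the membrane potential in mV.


Vm = (RT/F)*ln((PK*Ko + PNa*Nao + PCl*Cli)/(PK*Ki + PNa*Nai + PCl*Clo))
Numer = 16.06, Denom = 164.17
Vm = -62.12 mV


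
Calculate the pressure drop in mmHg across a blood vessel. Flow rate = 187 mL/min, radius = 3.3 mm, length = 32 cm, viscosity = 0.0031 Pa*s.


dP = 8*mu*L*Q / (pi*r^4)
Q = 187 mL/min = 3.11667e-06 m^3/s
dP = 66.3876 Pa = 66.3876 / 133.322 mmHg = 0.4979 mmHg


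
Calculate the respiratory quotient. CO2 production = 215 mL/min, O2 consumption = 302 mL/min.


RQ = VCO2 / VO2
RQ = 215 / 302
RQ = 0.7119


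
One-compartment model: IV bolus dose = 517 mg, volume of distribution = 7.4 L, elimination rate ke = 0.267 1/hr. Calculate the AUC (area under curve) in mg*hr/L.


C0 = Dose/Vd = 517/7.4 = 69.8649 mg/L
AUC = C0/ke = 69.8649/0.267
AUC = 261.7 mg*hr/L


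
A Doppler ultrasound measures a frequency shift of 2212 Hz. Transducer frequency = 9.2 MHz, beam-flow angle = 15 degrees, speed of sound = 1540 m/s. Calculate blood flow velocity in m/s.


v = fd * c / (2 * f0 * cos(theta))
v = 2212 * 1540 / (2 * 9.2000e+06 * cos(15))
v = 0.1917 m/s


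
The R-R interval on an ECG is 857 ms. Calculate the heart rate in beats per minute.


HR = 60 / RR_interval(s)
RR = 857 ms = 0.857 s
HR = 60 / 0.857 = 70.01 bpm


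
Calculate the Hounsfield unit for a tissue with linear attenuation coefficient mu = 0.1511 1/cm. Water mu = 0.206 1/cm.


HU = ((mu_tissue - mu_water) / mu_water) * 1000
HU = ((0.1511 - 0.206) / 0.206) * 1000
HU = -266.5


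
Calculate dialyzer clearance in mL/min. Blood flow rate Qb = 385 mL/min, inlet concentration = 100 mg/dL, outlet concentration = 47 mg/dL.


K = Qb * (Cb_in - Cb_out) / Cb_in
K = 385 * (100 - 47) / 100
K = 204.1 mL/min


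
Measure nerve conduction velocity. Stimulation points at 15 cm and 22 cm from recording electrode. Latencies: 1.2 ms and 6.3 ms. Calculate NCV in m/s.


Distance = (22 - 15) / 100 = 0.07 m
dt = (6.3 - 1.2) / 1000 = 0.0051 s
NCV = dist / dt = 13.73 m/s


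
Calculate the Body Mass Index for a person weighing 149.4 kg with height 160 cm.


BMI = weight / height^2
height = 160 cm = 1.6 m
BMI = 149.4 / 1.6^2
BMI = 58.36 kg/m^2


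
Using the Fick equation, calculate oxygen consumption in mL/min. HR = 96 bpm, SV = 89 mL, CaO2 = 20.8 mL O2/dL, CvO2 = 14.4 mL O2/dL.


CO = HR*SV = 96*89/1000 = 8.544 L/min
a-v O2 diff = 20.8 - 14.4 = 6.4 mL/dL
VO2 = CO * (CaO2-CvO2) * 10 dL/L
VO2 = 8.544 * 6.4 * 10
VO2 = 546.8 mL/min


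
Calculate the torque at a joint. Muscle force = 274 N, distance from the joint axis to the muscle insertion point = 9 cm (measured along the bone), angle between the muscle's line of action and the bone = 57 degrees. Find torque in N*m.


Torque = F * d * sin(theta)   (moment arm = d*sin(theta))
d = 9 cm = 0.09 m
Torque = 274 * 0.09 * sin(57)
Torque = 20.68 N*m


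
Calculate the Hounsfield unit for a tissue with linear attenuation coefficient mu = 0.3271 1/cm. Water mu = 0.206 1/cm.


HU = ((mu_tissue - mu_water) / mu_water) * 1000
HU = ((0.3271 - 0.206) / 0.206) * 1000
HU = 587.9


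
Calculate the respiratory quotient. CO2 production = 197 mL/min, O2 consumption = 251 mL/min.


RQ = VCO2 / VO2
RQ = 197 / 251
RQ = 0.7849


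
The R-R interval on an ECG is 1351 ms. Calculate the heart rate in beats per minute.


HR = 60 / RR_interval(s)
RR = 1351 ms = 1.351 s
HR = 60 / 1.351 = 44.41 bpm


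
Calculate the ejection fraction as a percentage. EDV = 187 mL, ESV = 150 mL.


SV = EDV - ESV = 187 - 150 = 37 mL
EF = SV/EDV * 100 = 37/187 * 100
EF = 19.79%


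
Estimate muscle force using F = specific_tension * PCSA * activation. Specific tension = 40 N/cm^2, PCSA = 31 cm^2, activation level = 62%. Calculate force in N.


F = sigma * PCSA * activation
F = 40 * 31 * 0.62
F = 768.8 N


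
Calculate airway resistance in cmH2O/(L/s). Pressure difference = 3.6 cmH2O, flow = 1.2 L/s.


R = dP / flow
R = 3.6 / 1.2
R = 3 cmH2O/(L/s)


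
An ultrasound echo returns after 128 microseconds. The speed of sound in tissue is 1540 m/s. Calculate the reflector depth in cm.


depth = c * t / 2
t = 128 us = 1.2800e-04 s
depth = 1540 * 1.2800e-04 / 2
depth = 0.09856 m = 9.856 cm


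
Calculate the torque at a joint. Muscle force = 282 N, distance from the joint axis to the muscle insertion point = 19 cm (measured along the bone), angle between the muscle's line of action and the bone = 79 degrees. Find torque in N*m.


Torque = F * d * sin(theta)   (moment arm = d*sin(theta))
d = 19 cm = 0.19 m
Torque = 282 * 0.19 * sin(79)
Torque = 52.6 N*m


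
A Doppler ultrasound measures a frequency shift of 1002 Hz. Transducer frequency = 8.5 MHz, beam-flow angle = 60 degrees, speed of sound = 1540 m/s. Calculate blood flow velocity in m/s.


v = fd * c / (2 * f0 * cos(theta))
v = 1002 * 1540 / (2 * 8.5000e+06 * cos(60))
v = 0.1815 m/s


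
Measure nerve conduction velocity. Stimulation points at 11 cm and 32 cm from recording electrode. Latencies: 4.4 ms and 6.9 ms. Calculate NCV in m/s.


Distance = (32 - 11) / 100 = 0.21 m
dt = (6.9 - 4.4) / 1000 = 0.0025 s
NCV = dist / dt = 84 m/s


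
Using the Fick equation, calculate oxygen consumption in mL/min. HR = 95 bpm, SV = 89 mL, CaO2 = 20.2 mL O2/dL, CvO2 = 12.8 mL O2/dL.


CO = HR*SV = 95*89/1000 = 8.455 L/min
a-v O2 diff = 20.2 - 12.8 = 7.4 mL/dL
VO2 = CO * (CaO2-CvO2) * 10 dL/L
VO2 = 8.455 * 7.4 * 10
VO2 = 625.7 mL/min


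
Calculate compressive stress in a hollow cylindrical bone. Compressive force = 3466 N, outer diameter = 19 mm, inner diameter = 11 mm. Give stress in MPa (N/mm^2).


A = pi*(r_o^2 - r_i^2)
r_o = 9.5 mm, r_i = 5.5 mm
A = 188.496 mm^2
sigma = F/A = 3466 / 188.496
sigma = 18.39 MPa


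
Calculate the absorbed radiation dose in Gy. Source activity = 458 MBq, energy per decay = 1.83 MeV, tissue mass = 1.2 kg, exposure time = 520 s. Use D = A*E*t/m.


A = 458 MBq = 4.5800e+08 Bq
E = 1.83 MeV = 2.93166e-13 J
D = A*E*t/m = 4.5800e+08*2.93166e-13*520/1.2
D = 0.05818 Gy


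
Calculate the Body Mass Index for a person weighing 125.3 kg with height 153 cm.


BMI = weight / height^2
height = 153 cm = 1.53 m
BMI = 125.3 / 1.53^2
BMI = 53.53 kg/m^2


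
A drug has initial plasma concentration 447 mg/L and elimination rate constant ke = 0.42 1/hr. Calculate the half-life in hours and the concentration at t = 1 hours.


t_half = ln(2) / ke = 0.693147 / 0.42 = 1.65 hr
C(t) = C0 * exp(-ke*t) = 447 * exp(-0.42*1)
C(1) = 293.7 mg/L


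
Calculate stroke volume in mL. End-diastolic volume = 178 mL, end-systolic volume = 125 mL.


SV = EDV - ESV
SV = 178 - 125
SV = 53 mL


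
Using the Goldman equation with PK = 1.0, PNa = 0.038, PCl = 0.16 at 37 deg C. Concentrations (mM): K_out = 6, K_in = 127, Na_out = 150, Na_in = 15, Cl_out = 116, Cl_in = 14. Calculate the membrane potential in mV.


Vm = (RT/F)*ln((PK*Ko + PNa*Nao + PCl*Cli)/(PK*Ki + PNa*Nai + PCl*Clo))
Numer = 13.94, Denom = 146.13
Vm = -62.8 mV


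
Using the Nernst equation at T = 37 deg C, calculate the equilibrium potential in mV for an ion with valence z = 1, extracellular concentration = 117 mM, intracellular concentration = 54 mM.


E = (RT/(zF)) * ln(C_out/C_in)
T = 37 + 273.15 = 310.15 K
E = (8.314 * 310.15 / (1 * 96485)) * ln(117/54)
E = 20.66 mV


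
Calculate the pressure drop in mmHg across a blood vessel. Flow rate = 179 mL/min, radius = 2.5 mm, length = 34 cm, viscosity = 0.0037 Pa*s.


dP = 8*mu*L*Q / (pi*r^4)
Q = 179 mL/min = 2.98333e-06 m^3/s
dP = 244.659 Pa = 244.659 / 133.322 mmHg = 1.835 mmHg


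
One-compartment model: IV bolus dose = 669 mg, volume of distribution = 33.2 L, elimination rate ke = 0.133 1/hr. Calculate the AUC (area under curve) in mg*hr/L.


C0 = Dose/Vd = 669/33.2 = 20.1506 mg/L
AUC = C0/ke = 20.1506/0.133
AUC = 151.5 mg*hr/L


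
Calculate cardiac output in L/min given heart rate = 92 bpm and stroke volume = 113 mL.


CO = HR * SV
CO = 92 * 113 / 1000
CO = 10.4 L/min


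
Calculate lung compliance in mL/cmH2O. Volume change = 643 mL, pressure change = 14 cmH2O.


C = dV / dP
C = 643 / 14
C = 45.93 mL/cmH2O


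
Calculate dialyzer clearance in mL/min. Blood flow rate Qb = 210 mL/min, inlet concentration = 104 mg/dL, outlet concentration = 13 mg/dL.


K = Qb * (Cb_in - Cb_out) / Cb_in
K = 210 * (104 - 13) / 104
K = 183.8 mL/min


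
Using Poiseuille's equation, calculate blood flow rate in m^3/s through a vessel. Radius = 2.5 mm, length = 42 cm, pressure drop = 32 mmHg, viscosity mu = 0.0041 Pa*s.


Q = pi*r^4*dP / (8*mu*L)
r = 0.0025 m, L = 0.42 m
dP = 32 mmHg = 4266.304 Pa
Q = 3.8005e-05 m^3/s


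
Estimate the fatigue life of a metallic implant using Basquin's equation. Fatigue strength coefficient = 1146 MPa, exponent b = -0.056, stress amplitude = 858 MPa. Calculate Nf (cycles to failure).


sigma_a = sigma_f' * (2Nf)^b
2Nf = (sigma_a/sigma_f')^(1/b)
2Nf = (858/1146)^(1/-0.056)
2Nf = 175.62857
Nf = 87.81


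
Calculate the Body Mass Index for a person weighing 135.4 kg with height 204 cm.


BMI = weight / height^2
height = 204 cm = 2.04 m
BMI = 135.4 / 2.04^2
BMI = 32.54 kg/m^2


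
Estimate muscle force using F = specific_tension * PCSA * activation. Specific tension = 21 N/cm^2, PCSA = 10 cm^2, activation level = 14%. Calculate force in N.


F = sigma * PCSA * activation
F = 21 * 10 * 0.14
F = 29.4 N


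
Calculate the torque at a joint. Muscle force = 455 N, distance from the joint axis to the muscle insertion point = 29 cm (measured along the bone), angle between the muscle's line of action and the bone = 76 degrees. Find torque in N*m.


Torque = F * d * sin(theta)   (moment arm = d*sin(theta))
d = 29 cm = 0.29 m
Torque = 455 * 0.29 * sin(76)
Torque = 128 N*m


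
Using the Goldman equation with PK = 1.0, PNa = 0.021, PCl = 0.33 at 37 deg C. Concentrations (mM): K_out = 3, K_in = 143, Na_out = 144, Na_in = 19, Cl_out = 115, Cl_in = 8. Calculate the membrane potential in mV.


Vm = (RT/F)*ln((PK*Ko + PNa*Nao + PCl*Cli)/(PK*Ki + PNa*Nai + PCl*Clo))
Numer = 8.664, Denom = 181.349
Vm = -81.28 mV


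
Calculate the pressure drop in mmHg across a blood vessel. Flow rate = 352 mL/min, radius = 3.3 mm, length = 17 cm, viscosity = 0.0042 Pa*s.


dP = 8*mu*L*Q / (pi*r^4)
Q = 352 mL/min = 5.86667e-06 m^3/s
dP = 89.9444 Pa = 89.9444 / 133.322 mmHg = 0.6746 mmHg


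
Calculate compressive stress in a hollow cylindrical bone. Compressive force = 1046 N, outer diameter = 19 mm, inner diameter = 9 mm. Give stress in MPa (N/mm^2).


A = pi*(r_o^2 - r_i^2)
r_o = 9.5 mm, r_i = 4.5 mm
A = 219.911 mm^2
sigma = F/A = 1046 / 219.911
sigma = 4.756 MPa


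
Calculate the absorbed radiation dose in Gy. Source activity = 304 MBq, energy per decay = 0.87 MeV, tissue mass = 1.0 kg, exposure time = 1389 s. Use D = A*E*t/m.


A = 304 MBq = 3.0400e+08 Bq
E = 0.87 MeV = 1.39374e-13 J
D = A*E*t/m = 3.0400e+08*1.39374e-13*1389/1.0
D = 0.05885 Gy


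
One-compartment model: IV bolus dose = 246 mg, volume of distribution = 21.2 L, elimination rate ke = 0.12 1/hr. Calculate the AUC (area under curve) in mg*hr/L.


C0 = Dose/Vd = 246/21.2 = 11.6038 mg/L
AUC = C0/ke = 11.6038/0.12
AUC = 96.7 mg*hr/L


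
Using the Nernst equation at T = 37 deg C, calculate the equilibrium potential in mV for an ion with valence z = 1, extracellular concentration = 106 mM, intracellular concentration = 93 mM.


E = (RT/(zF)) * ln(C_out/C_in)
T = 37 + 273.15 = 310.15 K
E = (8.314 * 310.15 / (1 * 96485)) * ln(106/93)
E = 3.497 mV


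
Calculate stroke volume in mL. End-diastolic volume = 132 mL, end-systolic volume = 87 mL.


SV = EDV - ESV
SV = 132 - 87
SV = 45 mL


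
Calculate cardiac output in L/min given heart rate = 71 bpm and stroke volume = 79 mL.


CO = HR * SV
CO = 71 * 79 / 1000
CO = 5.609 L/min


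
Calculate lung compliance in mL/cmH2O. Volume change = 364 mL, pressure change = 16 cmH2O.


C = dV / dP
C = 364 / 16
C = 22.75 mL/cmH2O


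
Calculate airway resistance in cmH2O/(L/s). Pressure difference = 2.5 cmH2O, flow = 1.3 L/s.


R = dP / flow
R = 2.5 / 1.3
R = 1.923 cmH2O/(L/s)


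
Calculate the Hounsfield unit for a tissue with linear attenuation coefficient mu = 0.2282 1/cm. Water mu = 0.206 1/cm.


HU = ((mu_tissue - mu_water) / mu_water) * 1000
HU = ((0.2282 - 0.206) / 0.206) * 1000
HU = 107.8


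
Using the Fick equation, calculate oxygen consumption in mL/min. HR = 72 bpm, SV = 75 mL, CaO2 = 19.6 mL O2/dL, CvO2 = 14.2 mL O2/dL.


CO = HR*SV = 72*75/1000 = 5.4 L/min
a-v O2 diff = 19.6 - 14.2 = 5.4 mL/dL
VO2 = CO * (CaO2-CvO2) * 10 dL/L
VO2 = 5.4 * 5.4 * 10
VO2 = 291.6 mL/min


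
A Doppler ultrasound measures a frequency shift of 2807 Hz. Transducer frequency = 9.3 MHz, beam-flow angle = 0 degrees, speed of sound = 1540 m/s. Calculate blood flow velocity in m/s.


v = fd * c / (2 * f0 * cos(theta))
v = 2807 * 1540 / (2 * 9.3000e+06 * cos(0))
v = 0.2324 m/s


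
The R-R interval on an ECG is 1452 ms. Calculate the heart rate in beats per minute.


HR = 60 / RR_interval(s)
RR = 1452 ms = 1.452 s
HR = 60 / 1.452 = 41.32 bpm


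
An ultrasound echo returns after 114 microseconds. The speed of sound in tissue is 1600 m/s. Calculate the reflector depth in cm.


depth = c * t / 2
t = 114 us = 1.1400e-04 s
depth = 1600 * 1.1400e-04 / 2
depth = 0.0912 m = 9.12 cm


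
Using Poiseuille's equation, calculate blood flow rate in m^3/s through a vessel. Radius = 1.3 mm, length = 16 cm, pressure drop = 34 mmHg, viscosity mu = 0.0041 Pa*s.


Q = pi*r^4*dP / (8*mu*L)
r = 0.0013 m, L = 0.16 m
dP = 34 mmHg = 4532.948 Pa
Q = 7.7502e-06 m^3/s


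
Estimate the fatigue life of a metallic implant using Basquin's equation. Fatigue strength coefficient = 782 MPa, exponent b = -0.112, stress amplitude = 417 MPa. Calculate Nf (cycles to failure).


sigma_a = sigma_f' * (2Nf)^b
2Nf = (sigma_a/sigma_f')^(1/b)
2Nf = (417/782)^(1/-0.112)
2Nf = 274.24027
Nf = 137.1


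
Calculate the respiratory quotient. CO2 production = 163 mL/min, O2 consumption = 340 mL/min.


RQ = VCO2 / VO2
RQ = 163 / 340
RQ = 0.4794


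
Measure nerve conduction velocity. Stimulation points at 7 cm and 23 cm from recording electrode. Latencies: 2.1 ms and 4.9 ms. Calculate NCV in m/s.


Distance = (23 - 7) / 100 = 0.16 m
dt = (4.9 - 2.1) / 1000 = 0.0028 s
NCV = dist / dt = 57.14 m/s


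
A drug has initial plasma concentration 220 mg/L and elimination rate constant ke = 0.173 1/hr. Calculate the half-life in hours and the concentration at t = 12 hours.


t_half = ln(2) / ke = 0.693147 / 0.173 = 4.007 hr
C(t) = C0 * exp(-ke*t) = 220 * exp(-0.173*12)
C(12) = 27.59 mg/L


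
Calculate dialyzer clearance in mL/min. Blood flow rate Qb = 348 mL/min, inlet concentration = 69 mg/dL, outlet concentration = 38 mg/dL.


K = Qb * (Cb_in - Cb_out) / Cb_in
K = 348 * (69 - 38) / 69
K = 156.3 mL/min


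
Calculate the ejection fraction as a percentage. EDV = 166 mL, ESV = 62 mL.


SV = EDV - ESV = 166 - 62 = 104 mL
EF = SV/EDV * 100 = 104/166 * 100
EF = 62.65%


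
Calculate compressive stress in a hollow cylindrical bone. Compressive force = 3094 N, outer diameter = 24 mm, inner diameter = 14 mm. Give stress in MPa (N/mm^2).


A = pi*(r_o^2 - r_i^2)
r_o = 12 mm, r_i = 7 mm
A = 298.451 mm^2
sigma = F/A = 3094 / 298.451
sigma = 10.37 MPa


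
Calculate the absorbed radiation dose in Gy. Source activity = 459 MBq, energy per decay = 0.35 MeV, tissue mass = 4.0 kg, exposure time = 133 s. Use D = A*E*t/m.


A = 459 MBq = 4.5900e+08 Bq
E = 0.35 MeV = 5.607e-14 J
D = A*E*t/m = 4.5900e+08*5.607e-14*133/4.0
D = 8.5573e-04 Gy


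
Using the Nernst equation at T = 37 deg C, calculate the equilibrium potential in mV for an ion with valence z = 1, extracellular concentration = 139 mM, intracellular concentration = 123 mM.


E = (RT/(zF)) * ln(C_out/C_in)
T = 37 + 273.15 = 310.15 K
E = (8.314 * 310.15 / (1 * 96485)) * ln(139/123)
E = 3.268 mV


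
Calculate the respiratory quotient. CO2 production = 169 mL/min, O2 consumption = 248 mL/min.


RQ = VCO2 / VO2
RQ = 169 / 248
RQ = 0.6815


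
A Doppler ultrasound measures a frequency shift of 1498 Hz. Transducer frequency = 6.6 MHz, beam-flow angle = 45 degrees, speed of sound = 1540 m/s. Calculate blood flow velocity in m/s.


v = fd * c / (2 * f0 * cos(theta))
v = 1498 * 1540 / (2 * 6.6000e+06 * cos(45))
v = 0.2472 m/s


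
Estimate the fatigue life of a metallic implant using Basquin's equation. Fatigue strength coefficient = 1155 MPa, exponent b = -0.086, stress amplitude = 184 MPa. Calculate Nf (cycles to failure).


sigma_a = sigma_f' * (2Nf)^b
2Nf = (sigma_a/sigma_f')^(1/b)
2Nf = (184/1155)^(1/-0.086)
2Nf = 1.8894154e+09
Nf = 9.4471e+08


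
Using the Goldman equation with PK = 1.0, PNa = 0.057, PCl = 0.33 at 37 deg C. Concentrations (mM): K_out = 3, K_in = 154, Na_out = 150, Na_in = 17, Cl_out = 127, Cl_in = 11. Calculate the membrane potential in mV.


Vm = (RT/F)*ln((PK*Ko + PNa*Nao + PCl*Cli)/(PK*Ki + PNa*Nai + PCl*Clo))
Numer = 15.18, Denom = 196.879
Vm = -68.49 mV


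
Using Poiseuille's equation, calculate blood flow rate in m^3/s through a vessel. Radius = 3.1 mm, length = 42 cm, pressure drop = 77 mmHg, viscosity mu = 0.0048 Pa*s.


Q = pi*r^4*dP / (8*mu*L)
r = 0.0031 m, L = 0.42 m
dP = 77 mmHg = 10265.794 Pa
Q = 1.8468e-04 m^3/s


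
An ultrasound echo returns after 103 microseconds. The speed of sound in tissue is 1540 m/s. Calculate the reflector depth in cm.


depth = c * t / 2
t = 103 us = 1.0300e-04 s
depth = 1540 * 1.0300e-04 / 2
depth = 0.07931 m = 7.931 cm


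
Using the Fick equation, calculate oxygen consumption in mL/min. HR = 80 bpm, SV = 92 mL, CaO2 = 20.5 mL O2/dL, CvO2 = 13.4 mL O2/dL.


CO = HR*SV = 80*92/1000 = 7.36 L/min
a-v O2 diff = 20.5 - 13.4 = 7.1 mL/dL
VO2 = CO * (CaO2-CvO2) * 10 dL/L
VO2 = 7.36 * 7.1 * 10
VO2 = 522.6 mL/min


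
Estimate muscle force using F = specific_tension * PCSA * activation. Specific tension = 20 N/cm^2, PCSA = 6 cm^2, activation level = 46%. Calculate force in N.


F = sigma * PCSA * activation
F = 20 * 6 * 0.46
F = 55.2 N


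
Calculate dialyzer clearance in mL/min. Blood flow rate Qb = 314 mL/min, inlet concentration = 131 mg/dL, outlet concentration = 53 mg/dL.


K = Qb * (Cb_in - Cb_out) / Cb_in
K = 314 * (131 - 53) / 131
K = 187 mL/min


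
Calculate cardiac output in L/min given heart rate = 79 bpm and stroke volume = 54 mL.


CO = HR * SV
CO = 79 * 54 / 1000
CO = 4.266 L/min


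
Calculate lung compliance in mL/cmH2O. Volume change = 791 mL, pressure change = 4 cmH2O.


C = dV / dP
C = 791 / 4
C = 197.8 mL/cmH2O


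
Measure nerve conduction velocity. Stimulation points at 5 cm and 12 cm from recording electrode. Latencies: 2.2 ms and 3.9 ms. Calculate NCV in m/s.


Distance = (12 - 5) / 100 = 0.07 m
dt = (3.9 - 2.2) / 1000 = 0.0017 s
NCV = dist / dt = 41.18 m/s


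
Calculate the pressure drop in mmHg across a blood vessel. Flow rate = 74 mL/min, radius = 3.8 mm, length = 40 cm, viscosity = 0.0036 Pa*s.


dP = 8*mu*L*Q / (pi*r^4)
Q = 74 mL/min = 1.23333e-06 m^3/s
dP = 21.6894 Pa = 21.6894 / 133.322 mmHg = 0.1627 mmHg


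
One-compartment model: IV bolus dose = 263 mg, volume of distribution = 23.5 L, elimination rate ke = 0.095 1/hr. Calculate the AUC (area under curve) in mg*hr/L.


C0 = Dose/Vd = 263/23.5 = 11.1915 mg/L
AUC = C0/ke = 11.1915/0.095
AUC = 117.8 mg*hr/L


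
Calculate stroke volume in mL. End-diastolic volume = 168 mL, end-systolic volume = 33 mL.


SV = EDV - ESV
SV = 168 - 33
SV = 135 mL


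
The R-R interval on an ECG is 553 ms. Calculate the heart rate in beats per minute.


HR = 60 / RR_interval(s)
RR = 553 ms = 0.553 s
HR = 60 / 0.553 = 108.5 bpm


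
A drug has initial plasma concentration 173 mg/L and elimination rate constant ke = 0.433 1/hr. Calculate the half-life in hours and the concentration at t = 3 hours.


t_half = ln(2) / ke = 0.693147 / 0.433 = 1.601 hr
C(t) = C0 * exp(-ke*t) = 173 * exp(-0.433*3)
C(3) = 47.2 mg/L


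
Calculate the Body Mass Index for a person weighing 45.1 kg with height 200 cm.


BMI = weight / height^2
height = 200 cm = 2 m
BMI = 45.1 / 2^2
BMI = 11.28 kg/m^2


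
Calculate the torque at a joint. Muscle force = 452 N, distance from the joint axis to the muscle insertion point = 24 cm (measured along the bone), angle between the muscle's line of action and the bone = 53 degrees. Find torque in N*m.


Torque = F * d * sin(theta)   (moment arm = d*sin(theta))
d = 24 cm = 0.24 m
Torque = 452 * 0.24 * sin(53)
Torque = 86.64 N*m


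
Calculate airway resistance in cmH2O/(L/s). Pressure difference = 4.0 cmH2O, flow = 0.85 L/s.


R = dP / flow
R = 4.0 / 0.85
R = 4.706 cmH2O/(L/s)


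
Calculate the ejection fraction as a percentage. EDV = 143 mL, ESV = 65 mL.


SV = EDV - ESV = 143 - 65 = 78 mL
EF = SV/EDV * 100 = 78/143 * 100
EF = 54.55%


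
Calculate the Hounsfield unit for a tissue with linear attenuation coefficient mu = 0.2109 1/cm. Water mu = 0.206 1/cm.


HU = ((mu_tissue - mu_water) / mu_water) * 1000
HU = ((0.2109 - 0.206) / 0.206) * 1000
HU = 23.79


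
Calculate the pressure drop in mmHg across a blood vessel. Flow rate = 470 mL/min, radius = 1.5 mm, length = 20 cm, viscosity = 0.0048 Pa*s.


dP = 8*mu*L*Q / (pi*r^4)
Q = 470 mL/min = 7.83333e-06 m^3/s
dP = 3782.62 Pa = 3782.62 / 133.322 mmHg = 28.37 mmHg


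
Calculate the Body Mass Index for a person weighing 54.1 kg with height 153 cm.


BMI = weight / height^2
height = 153 cm = 1.53 m
BMI = 54.1 / 1.53^2
BMI = 23.11 kg/m^2


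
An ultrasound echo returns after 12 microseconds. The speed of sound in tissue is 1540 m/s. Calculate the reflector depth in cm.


depth = c * t / 2
t = 12 us = 1.2000e-05 s
depth = 1540 * 1.2000e-05 / 2
depth = 0.00924 m = 0.924 cm


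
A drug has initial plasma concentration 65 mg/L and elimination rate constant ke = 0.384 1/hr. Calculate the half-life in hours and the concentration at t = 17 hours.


t_half = ln(2) / ke = 0.693147 / 0.384 = 1.805 hr
C(t) = C0 * exp(-ke*t) = 65 * exp(-0.384*17)
C(17) = 0.09503 mg/L


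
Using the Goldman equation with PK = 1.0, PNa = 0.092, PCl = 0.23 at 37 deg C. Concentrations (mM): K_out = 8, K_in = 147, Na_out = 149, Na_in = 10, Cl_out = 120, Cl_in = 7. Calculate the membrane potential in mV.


Vm = (RT/F)*ln((PK*Ko + PNa*Nao + PCl*Cli)/(PK*Ki + PNa*Nai + PCl*Clo))
Numer = 23.318, Denom = 175.52
Vm = -53.95 mV


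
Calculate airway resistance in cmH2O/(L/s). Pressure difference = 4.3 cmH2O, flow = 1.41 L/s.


R = dP / flow
R = 4.3 / 1.41
R = 3.05 cmH2O/(L/s)


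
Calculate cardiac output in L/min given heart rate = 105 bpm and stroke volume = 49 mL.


CO = HR * SV
CO = 105 * 49 / 1000
CO = 5.145 L/min


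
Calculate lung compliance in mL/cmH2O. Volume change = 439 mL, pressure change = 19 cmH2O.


C = dV / dP
C = 439 / 19
C = 23.11 mL/cmH2O


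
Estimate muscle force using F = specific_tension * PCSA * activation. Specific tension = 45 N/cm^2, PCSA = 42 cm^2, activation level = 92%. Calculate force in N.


F = sigma * PCSA * activation
F = 45 * 42 * 0.92
F = 1739 N


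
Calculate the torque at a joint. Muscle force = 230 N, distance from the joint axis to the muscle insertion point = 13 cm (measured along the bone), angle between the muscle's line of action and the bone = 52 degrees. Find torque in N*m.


Torque = F * d * sin(theta)   (moment arm = d*sin(theta))
d = 13 cm = 0.13 m
Torque = 230 * 0.13 * sin(52)
Torque = 23.56 N*m


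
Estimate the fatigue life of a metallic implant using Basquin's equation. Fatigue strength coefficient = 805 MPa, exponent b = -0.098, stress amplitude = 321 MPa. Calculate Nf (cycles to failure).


sigma_a = sigma_f' * (2Nf)^b
2Nf = (sigma_a/sigma_f')^(1/b)
2Nf = (321/805)^(1/-0.098)
2Nf = 11868.516
Nf = 5934


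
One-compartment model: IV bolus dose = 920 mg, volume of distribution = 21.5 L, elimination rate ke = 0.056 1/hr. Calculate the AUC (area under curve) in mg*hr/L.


C0 = Dose/Vd = 920/21.5 = 42.7907 mg/L
AUC = C0/ke = 42.7907/0.056
AUC = 764.1 mg*hr/L


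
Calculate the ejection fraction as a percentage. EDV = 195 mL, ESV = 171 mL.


SV = EDV - ESV = 195 - 171 = 24 mL
EF = SV/EDV * 100 = 24/195 * 100
EF = 12.31%


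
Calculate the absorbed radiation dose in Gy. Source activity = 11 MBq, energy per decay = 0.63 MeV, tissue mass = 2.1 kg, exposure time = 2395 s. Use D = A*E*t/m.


A = 11 MBq = 1.1000e+07 Bq
E = 0.63 MeV = 1.00926e-13 J
D = A*E*t/m = 1.1000e+07*1.00926e-13*2395/2.1
D = 0.001266 Gy


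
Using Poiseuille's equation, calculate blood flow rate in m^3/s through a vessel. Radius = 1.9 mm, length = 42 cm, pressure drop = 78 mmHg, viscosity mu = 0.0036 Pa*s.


Q = pi*r^4*dP / (8*mu*L)
r = 0.0019 m, L = 0.42 m
dP = 78 mmHg = 10399.116 Pa
Q = 3.5198e-05 m^3/s


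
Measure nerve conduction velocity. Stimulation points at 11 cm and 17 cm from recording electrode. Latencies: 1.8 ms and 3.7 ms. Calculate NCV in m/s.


Distance = (17 - 11) / 100 = 0.06 m
dt = (3.7 - 1.8) / 1000 = 0.0019 s
NCV = dist / dt = 31.58 m/s


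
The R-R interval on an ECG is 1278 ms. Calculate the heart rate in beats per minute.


HR = 60 / RR_interval(s)
RR = 1278 ms = 1.278 s
HR = 60 / 1.278 = 46.95 bpm


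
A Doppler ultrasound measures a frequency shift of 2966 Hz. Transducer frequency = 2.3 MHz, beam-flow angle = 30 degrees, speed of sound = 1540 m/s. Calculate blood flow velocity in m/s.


v = fd * c / (2 * f0 * cos(theta))
v = 2966 * 1540 / (2 * 2.3000e+06 * cos(30))
v = 1.147 m/s


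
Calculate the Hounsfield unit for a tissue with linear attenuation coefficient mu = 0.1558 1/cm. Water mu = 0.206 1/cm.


HU = ((mu_tissue - mu_water) / mu_water) * 1000
HU = ((0.1558 - 0.206) / 0.206) * 1000
HU = -243.7


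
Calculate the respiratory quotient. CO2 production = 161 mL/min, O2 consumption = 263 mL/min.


RQ = VCO2 / VO2
RQ = 161 / 263
RQ = 0.6122


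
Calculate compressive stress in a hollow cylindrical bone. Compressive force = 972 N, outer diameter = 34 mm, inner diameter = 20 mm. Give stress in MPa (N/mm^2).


A = pi*(r_o^2 - r_i^2)
r_o = 17 mm, r_i = 10 mm
A = 593.761 mm^2
sigma = F/A = 972 / 593.761
sigma = 1.637 MPa


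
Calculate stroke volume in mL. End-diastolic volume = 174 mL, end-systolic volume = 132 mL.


SV = EDV - ESV
SV = 174 - 132
SV = 42 mL


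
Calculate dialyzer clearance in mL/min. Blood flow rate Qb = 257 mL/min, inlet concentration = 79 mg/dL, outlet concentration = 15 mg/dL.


K = Qb * (Cb_in - Cb_out) / Cb_in
K = 257 * (79 - 15) / 79
K = 208.2 mL/min


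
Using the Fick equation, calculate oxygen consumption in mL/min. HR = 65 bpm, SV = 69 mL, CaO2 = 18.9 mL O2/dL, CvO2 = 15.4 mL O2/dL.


CO = HR*SV = 65*69/1000 = 4.485 L/min
a-v O2 diff = 18.9 - 15.4 = 3.5 mL/dL
VO2 = CO * (CaO2-CvO2) * 10 dL/L
VO2 = 4.485 * 3.5 * 10
VO2 = 157 mL/min


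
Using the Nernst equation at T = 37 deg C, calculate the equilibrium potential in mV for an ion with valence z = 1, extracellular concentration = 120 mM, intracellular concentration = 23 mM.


E = (RT/(zF)) * ln(C_out/C_in)
T = 37 + 273.15 = 310.15 K
E = (8.314 * 310.15 / (1 * 96485)) * ln(120/23)
E = 44.15 mV


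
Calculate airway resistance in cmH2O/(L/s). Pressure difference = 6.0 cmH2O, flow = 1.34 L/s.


R = dP / flow
R = 6.0 / 1.34
R = 4.478 cmH2O/(L/s)


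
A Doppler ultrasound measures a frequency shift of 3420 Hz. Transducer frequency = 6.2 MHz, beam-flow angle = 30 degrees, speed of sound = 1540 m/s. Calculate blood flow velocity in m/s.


v = fd * c / (2 * f0 * cos(theta))
v = 3420 * 1540 / (2 * 6.2000e+06 * cos(30))
v = 0.4904 m/s


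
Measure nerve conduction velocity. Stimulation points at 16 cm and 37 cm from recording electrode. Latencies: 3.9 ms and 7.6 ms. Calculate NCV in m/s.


Distance = (37 - 16) / 100 = 0.21 m
dt = (7.6 - 3.9) / 1000 = 0.0037 s
NCV = dist / dt = 56.76 m/s


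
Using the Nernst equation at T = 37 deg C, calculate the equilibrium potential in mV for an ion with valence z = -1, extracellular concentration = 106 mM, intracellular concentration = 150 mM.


E = (RT/(zF)) * ln(C_out/C_in)
T = 37 + 273.15 = 310.15 K
E = (8.314 * 310.15 / (-1 * 96485)) * ln(106/150)
E = 9.279 mV


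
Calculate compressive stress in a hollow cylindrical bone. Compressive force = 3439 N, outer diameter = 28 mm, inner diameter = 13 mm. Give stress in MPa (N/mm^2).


A = pi*(r_o^2 - r_i^2)
r_o = 14 mm, r_i = 6.5 mm
A = 483.02 mm^2
sigma = F/A = 3439 / 483.02
sigma = 7.12 MPa


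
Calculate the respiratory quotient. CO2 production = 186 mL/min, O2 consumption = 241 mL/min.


RQ = VCO2 / VO2
RQ = 186 / 241
RQ = 0.7718


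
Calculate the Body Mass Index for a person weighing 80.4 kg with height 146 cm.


BMI = weight / height^2
height = 146 cm = 1.46 m
BMI = 80.4 / 1.46^2
BMI = 37.72 kg/m^2


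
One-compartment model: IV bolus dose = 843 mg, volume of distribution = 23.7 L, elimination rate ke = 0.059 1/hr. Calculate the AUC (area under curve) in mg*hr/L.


C0 = Dose/Vd = 843/23.7 = 35.5696 mg/L
AUC = C0/ke = 35.5696/0.059
AUC = 602.9 mg*hr/L


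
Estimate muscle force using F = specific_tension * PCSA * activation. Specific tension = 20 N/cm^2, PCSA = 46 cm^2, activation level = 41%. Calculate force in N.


F = sigma * PCSA * activation
F = 20 * 46 * 0.41
F = 377.2 N


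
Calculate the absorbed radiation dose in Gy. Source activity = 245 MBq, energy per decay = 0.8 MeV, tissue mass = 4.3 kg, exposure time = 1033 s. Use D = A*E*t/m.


A = 245 MBq = 2.4500e+08 Bq
E = 0.8 MeV = 1.2816e-13 J
D = A*E*t/m = 2.4500e+08*1.2816e-13*1033/4.3
D = 0.007543 Gy


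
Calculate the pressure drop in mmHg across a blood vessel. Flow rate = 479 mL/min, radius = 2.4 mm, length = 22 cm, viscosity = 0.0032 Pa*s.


dP = 8*mu*L*Q / (pi*r^4)
Q = 479 mL/min = 7.98333e-06 m^3/s
dP = 431.372 Pa = 431.372 / 133.322 mmHg = 3.236 mmHg


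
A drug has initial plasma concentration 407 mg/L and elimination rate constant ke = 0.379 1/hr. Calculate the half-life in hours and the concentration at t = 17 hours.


t_half = ln(2) / ke = 0.693147 / 0.379 = 1.829 hr
C(t) = C0 * exp(-ke*t) = 407 * exp(-0.379*17)
C(17) = 0.6478 mg/L


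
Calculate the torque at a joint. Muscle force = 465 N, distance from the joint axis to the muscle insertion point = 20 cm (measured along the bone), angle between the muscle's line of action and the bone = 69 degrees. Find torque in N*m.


Torque = F * d * sin(theta)   (moment arm = d*sin(theta))
d = 20 cm = 0.2 m
Torque = 465 * 0.2 * sin(69)
Torque = 86.82 N*m


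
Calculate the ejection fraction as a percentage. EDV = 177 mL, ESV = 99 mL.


SV = EDV - ESV = 177 - 99 = 78 mL
EF = SV/EDV * 100 = 78/177 * 100
EF = 44.07%


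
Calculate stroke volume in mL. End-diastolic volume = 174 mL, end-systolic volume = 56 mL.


SV = EDV - ESV
SV = 174 - 56
SV = 118 mL


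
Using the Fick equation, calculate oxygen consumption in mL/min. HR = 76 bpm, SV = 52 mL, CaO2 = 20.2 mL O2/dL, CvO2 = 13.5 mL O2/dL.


CO = HR*SV = 76*52/1000 = 3.952 L/min
a-v O2 diff = 20.2 - 13.5 = 6.7 mL/dL
VO2 = CO * (CaO2-CvO2) * 10 dL/L
VO2 = 3.952 * 6.7 * 10
VO2 = 264.8 mL/min


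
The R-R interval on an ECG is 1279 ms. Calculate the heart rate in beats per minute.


HR = 60 / RR_interval(s)
RR = 1279 ms = 1.279 s
HR = 60 / 1.279 = 46.91 bpm


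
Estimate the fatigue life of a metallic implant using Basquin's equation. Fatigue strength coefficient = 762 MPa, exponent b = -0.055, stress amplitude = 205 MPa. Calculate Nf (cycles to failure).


sigma_a = sigma_f' * (2Nf)^b
2Nf = (sigma_a/sigma_f')^(1/b)
2Nf = (205/762)^(1/-0.055)
2Nf = 2.329662e+10
Nf = 1.1648e+10


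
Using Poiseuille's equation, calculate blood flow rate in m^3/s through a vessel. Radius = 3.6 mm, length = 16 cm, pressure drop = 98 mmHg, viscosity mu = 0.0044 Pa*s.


Q = pi*r^4*dP / (8*mu*L)
r = 0.0036 m, L = 0.16 m
dP = 98 mmHg = 13065.556 Pa
Q = 0.001224 m^3/s


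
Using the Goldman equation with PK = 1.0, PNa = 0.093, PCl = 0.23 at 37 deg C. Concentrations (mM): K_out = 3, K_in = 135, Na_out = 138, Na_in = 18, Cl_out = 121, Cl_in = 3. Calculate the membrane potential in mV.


Vm = (RT/F)*ln((PK*Ko + PNa*Nao + PCl*Cli)/(PK*Ki + PNa*Nai + PCl*Clo))
Numer = 16.524, Denom = 164.504
Vm = -61.42 mV


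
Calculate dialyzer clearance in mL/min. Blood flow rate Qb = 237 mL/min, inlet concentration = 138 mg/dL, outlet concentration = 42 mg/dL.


K = Qb * (Cb_in - Cb_out) / Cb_in
K = 237 * (138 - 42) / 138
K = 164.9 mL/min


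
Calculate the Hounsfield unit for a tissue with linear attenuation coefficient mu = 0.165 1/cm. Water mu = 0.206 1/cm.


HU = ((mu_tissue - mu_water) / mu_water) * 1000
HU = ((0.165 - 0.206) / 0.206) * 1000
HU = -199


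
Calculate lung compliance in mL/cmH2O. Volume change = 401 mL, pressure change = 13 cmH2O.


C = dV / dP
C = 401 / 13
C = 30.85 mL/cmH2O


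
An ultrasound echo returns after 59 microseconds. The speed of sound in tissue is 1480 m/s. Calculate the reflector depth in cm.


depth = c * t / 2
t = 59 us = 5.9000e-05 s
depth = 1480 * 5.9000e-05 / 2
depth = 0.04366 m = 4.366 cm


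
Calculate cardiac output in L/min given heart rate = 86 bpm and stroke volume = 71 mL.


CO = HR * SV
CO = 86 * 71 / 1000
CO = 6.106 L/min


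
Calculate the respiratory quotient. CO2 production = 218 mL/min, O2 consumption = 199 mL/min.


RQ = VCO2 / VO2
RQ = 218 / 199
RQ = 1.095


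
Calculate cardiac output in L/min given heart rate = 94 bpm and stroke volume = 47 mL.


CO = HR * SV
CO = 94 * 47 / 1000
CO = 4.418 L/min


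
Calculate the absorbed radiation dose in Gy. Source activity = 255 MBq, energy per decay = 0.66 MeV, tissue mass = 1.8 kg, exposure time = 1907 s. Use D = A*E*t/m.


A = 255 MBq = 2.5500e+08 Bq
E = 0.66 MeV = 1.05732e-13 J
D = A*E*t/m = 2.5500e+08*1.05732e-13*1907/1.8
D = 0.02856 Gy


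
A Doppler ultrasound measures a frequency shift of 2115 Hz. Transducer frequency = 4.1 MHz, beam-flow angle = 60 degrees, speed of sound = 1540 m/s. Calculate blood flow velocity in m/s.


v = fd * c / (2 * f0 * cos(theta))
v = 2115 * 1540 / (2 * 4.1000e+06 * cos(60))
v = 0.7944 m/s


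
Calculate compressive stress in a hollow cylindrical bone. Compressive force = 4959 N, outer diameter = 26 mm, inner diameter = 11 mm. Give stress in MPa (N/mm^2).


A = pi*(r_o^2 - r_i^2)
r_o = 13 mm, r_i = 5.5 mm
A = 435.896 mm^2
sigma = F/A = 4959 / 435.896
sigma = 11.38 MPa


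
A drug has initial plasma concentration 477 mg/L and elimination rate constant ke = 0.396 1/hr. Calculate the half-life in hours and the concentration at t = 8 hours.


t_half = ln(2) / ke = 0.693147 / 0.396 = 1.75 hr
C(t) = C0 * exp(-ke*t) = 477 * exp(-0.396*8)
C(8) = 20.08 mg/L


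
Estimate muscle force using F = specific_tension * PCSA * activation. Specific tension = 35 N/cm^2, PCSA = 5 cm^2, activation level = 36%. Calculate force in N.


F = sigma * PCSA * activation
F = 35 * 5 * 0.36
F = 63 N


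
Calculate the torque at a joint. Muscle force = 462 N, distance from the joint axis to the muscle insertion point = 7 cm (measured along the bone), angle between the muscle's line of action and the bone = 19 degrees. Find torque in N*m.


Torque = F * d * sin(theta)   (moment arm = d*sin(theta))
d = 7 cm = 0.07 m
Torque = 462 * 0.07 * sin(19)
Torque = 10.53 N*m


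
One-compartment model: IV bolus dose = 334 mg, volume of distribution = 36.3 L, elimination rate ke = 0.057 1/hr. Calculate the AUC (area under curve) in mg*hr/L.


C0 = Dose/Vd = 334/36.3 = 9.2011 mg/L
AUC = C0/ke = 9.2011/0.057
AUC = 161.4 mg*hr/L


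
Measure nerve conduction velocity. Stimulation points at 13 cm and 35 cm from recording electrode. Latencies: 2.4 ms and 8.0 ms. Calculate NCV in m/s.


Distance = (35 - 13) / 100 = 0.22 m
dt = (8.0 - 2.4) / 1000 = 0.0056 s
NCV = dist / dt = 39.29 m/s


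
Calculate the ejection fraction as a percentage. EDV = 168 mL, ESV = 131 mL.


SV = EDV - ESV = 168 - 131 = 37 mL
EF = SV/EDV * 100 = 37/168 * 100
EF = 22.02%


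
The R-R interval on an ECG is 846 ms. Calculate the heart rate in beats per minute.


HR = 60 / RR_interval(s)
RR = 846 ms = 0.846 s
HR = 60 / 0.846 = 70.92 bpm


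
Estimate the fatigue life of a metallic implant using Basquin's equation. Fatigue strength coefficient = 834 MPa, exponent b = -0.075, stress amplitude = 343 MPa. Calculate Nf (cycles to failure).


sigma_a = sigma_f' * (2Nf)^b
2Nf = (sigma_a/sigma_f')^(1/b)
2Nf = (343/834)^(1/-0.075)
2Nf = 139623.68
Nf = 6.981e+04


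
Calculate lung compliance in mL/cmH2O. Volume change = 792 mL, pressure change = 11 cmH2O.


C = dV / dP
C = 792 / 11
C = 72 mL/cmH2O


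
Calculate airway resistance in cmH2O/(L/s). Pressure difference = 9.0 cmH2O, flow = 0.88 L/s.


R = dP / flow
R = 9.0 / 0.88
R = 10.23 cmH2O/(L/s)


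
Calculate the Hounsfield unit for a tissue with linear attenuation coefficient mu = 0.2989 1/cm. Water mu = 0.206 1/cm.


HU = ((mu_tissue - mu_water) / mu_water) * 1000
HU = ((0.2989 - 0.206) / 0.206) * 1000
HU = 451
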